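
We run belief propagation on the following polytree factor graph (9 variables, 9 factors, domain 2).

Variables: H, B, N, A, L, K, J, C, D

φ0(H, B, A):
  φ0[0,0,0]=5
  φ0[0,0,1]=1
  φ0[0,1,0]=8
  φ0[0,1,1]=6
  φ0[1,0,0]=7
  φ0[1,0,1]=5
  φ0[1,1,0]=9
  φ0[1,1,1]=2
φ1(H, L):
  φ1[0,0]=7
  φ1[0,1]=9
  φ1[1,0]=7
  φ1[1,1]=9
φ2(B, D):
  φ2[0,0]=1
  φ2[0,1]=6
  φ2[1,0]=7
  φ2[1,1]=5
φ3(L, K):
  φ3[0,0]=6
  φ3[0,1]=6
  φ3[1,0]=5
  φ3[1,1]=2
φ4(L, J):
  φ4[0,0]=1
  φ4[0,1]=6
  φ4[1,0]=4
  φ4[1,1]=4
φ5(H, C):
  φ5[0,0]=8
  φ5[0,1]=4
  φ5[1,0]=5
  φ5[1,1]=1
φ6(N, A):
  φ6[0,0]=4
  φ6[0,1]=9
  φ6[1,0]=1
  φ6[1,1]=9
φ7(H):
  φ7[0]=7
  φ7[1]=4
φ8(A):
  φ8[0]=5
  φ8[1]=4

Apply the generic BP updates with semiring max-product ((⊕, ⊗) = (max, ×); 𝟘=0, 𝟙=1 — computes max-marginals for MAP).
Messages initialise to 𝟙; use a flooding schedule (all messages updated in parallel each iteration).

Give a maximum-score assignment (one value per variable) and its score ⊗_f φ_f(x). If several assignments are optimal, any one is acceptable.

assignment: (H=0, B=1, N=0, A=1, L=0, K=0, J=1, C=0, D=0); score = 21337344

init: all messages = 𝟙 over 2 values
r1 m[φ0→H] = [8, 9]
r1 m[φ0→B] = [7, 9]
r1 m[φ0→A] = [9, 6]
r1 m[φ1→H] = [9, 9]
r1 m[φ1→L] = [7, 9]
r1 m[φ2→B] = [6, 7]
r1 m[φ2→D] = [7, 6]
r1 m[φ3→L] = [6, 5]
r1 m[φ3→K] = [6, 6]
r1 m[φ4→L] = [6, 4]
r1 m[φ4→J] = [4, 6]
r1 m[φ5→H] = [8, 5]
r1 m[φ5→C] = [8, 4]
r1 m[φ6→N] = [9, 9]
r1 m[φ6→A] = [4, 9]
r1 m[φ7→H] = [7, 4]
r1 m[φ8→A] = [5, 4]
r1 m[H→φ0] = [1, 1]
r1 m[H→φ1] = [1, 1]
r1 m[H→φ5] = [1, 1]
r1 m[H→φ7] = [1, 1]
r1 m[B→φ0] = [1, 1]
r1 m[B→φ2] = [1, 1]
r1 m[N→φ6] = [1, 1]
r1 m[A→φ0] = [1, 1]
r1 m[A→φ6] = [1, 1]
r1 m[A→φ8] = [1, 1]
r1 m[L→φ1] = [1, 1]
r1 m[L→φ3] = [1, 1]
r1 m[L→φ4] = [1, 1]
r1 m[K→φ3] = [1, 1]
r1 m[J→φ4] = [1, 1]
r1 m[C→φ5] = [1, 1]
r1 m[D→φ2] = [1, 1]
r2 m[φ0→H] = [8, 9]
r2 m[φ0→B] = [7, 9]
r2 m[φ0→A] = [9, 6]
r2 m[φ1→H] = [9, 9]
r2 m[φ1→L] = [7, 9]
r2 m[φ2→B] = [6, 7]
r2 m[φ2→D] = [7, 6]
r2 m[φ3→L] = [6, 5]
r2 m[φ3→K] = [6, 6]
r2 m[φ4→L] = [6, 4]
r2 m[φ4→J] = [4, 6]
r2 m[φ5→H] = [8, 5]
r2 m[φ5→C] = [8, 4]
r2 m[φ6→N] = [9, 9]
r2 m[φ6→A] = [4, 9]
r2 m[φ7→H] = [7, 4]
r2 m[φ8→A] = [5, 4]
r2 m[H→φ0] = [504, 180]
r2 m[H→φ1] = [448, 180]
r2 m[H→φ5] = [504, 324]
r2 m[H→φ7] = [576, 405]
r2 m[B→φ0] = [6, 7]
r2 m[B→φ2] = [7, 9]
r2 m[N→φ6] = [1, 1]
r2 m[A→φ0] = [20, 36]
r2 m[A→φ6] = [45, 24]
r2 m[A→φ8] = [36, 54]
r2 m[L→φ1] = [36, 20]
r2 m[L→φ3] = [42, 36]
r2 m[L→φ4] = [42, 45]
r2 m[K→φ3] = [1, 1]
r2 m[J→φ4] = [1, 1]
r2 m[C→φ5] = [1, 1]
r2 m[D→φ2] = [1, 1]
r3 m[φ0→H] = [1512, 1260]
r3 m[φ0→B] = [50400, 108864]
r3 m[φ0→A] = [28224, 21168]
r3 m[φ1→H] = [252, 252]
r3 m[φ1→L] = [3136, 4032]
r3 m[φ2→B] = [6, 7]
r3 m[φ2→D] = [63, 45]
r3 m[φ3→L] = [6, 5]
r3 m[φ3→K] = [252, 252]
r3 m[φ4→L] = [6, 4]
r3 m[φ4→J] = [180, 252]
r3 m[φ5→H] = [8, 5]
r3 m[φ5→C] = [4032, 2016]
r3 m[φ6→N] = [216, 216]
r3 m[φ6→A] = [4, 9]
r3 m[φ7→H] = [7, 4]
r3 m[φ8→A] = [5, 4]
r3 m[H→φ0] = [504, 180]
r3 m[H→φ1] = [448, 180]
r3 m[H→φ5] = [504, 324]
r3 m[H→φ7] = [576, 405]
r3 m[B→φ0] = [6, 7]
r3 m[B→φ2] = [7, 9]
r3 m[N→φ6] = [1, 1]
r3 m[A→φ0] = [20, 36]
r3 m[A→φ6] = [45, 24]
r3 m[A→φ8] = [36, 54]
r3 m[L→φ1] = [36, 20]
r3 m[L→φ3] = [42, 36]
r3 m[L→φ4] = [42, 45]
r3 m[K→φ3] = [1, 1]
r3 m[J→φ4] = [1, 1]
r3 m[C→φ5] = [1, 1]
r3 m[D→φ2] = [1, 1]
r4 m[φ0→H] = [1512, 1260]
r4 m[φ0→B] = [50400, 108864]
r4 m[φ0→A] = [28224, 21168]
r4 m[φ1→H] = [252, 252]
r4 m[φ1→L] = [3136, 4032]
r4 m[φ2→B] = [6, 7]
r4 m[φ2→D] = [63, 45]
r4 m[φ3→L] = [6, 5]
r4 m[φ3→K] = [252, 252]
r4 m[φ4→L] = [6, 4]
r4 m[φ4→J] = [180, 252]
r4 m[φ5→H] = [8, 5]
r4 m[φ5→C] = [4032, 2016]
r4 m[φ6→N] = [216, 216]
r4 m[φ6→A] = [4, 9]
r4 m[φ7→H] = [7, 4]
r4 m[φ8→A] = [5, 4]
r4 m[H→φ0] = [14112, 5040]
r4 m[H→φ1] = [84672, 25200]
r4 m[H→φ5] = [2667168, 1270080]
r4 m[H→φ7] = [3048192, 1587600]
r4 m[B→φ0] = [6, 7]
r4 m[B→φ2] = [50400, 108864]
r4 m[N→φ6] = [1, 1]
r4 m[A→φ0] = [20, 36]
r4 m[A→φ6] = [141120, 84672]
r4 m[A→φ8] = [112896, 190512]
r4 m[L→φ1] = [36, 20]
r4 m[L→φ3] = [18816, 16128]
r4 m[L→φ4] = [18816, 20160]
r4 m[K→φ3] = [1, 1]
r4 m[J→φ4] = [1, 1]
r4 m[C→φ5] = [1, 1]
r4 m[D→φ2] = [1, 1]
r5 m[φ0→H] = [1512, 1260]
r5 m[φ0→B] = [1411200, 3048192]
r5 m[φ0→A] = [790272, 592704]
r5 m[φ1→H] = [252, 252]
r5 m[φ1→L] = [592704, 762048]
r5 m[φ2→B] = [6, 7]
r5 m[φ2→D] = [762048, 544320]
r5 m[φ3→L] = [6, 5]
r5 m[φ3→K] = [112896, 112896]
r5 m[φ4→L] = [6, 4]
r5 m[φ4→J] = [80640, 112896]
r5 m[φ5→H] = [8, 5]
r5 m[φ5→C] = [21337344, 10668672]
r5 m[φ6→N] = [762048, 762048]
r5 m[φ6→A] = [4, 9]
r5 m[φ7→H] = [7, 4]
r5 m[φ8→A] = [5, 4]
r5 m[H→φ0] = [14112, 5040]
r5 m[H→φ1] = [84672, 25200]
r5 m[H→φ5] = [2667168, 1270080]
r5 m[H→φ7] = [3048192, 1587600]
r5 m[B→φ0] = [6, 7]
r5 m[B→φ2] = [50400, 108864]
r5 m[N→φ6] = [1, 1]
r5 m[A→φ0] = [20, 36]
r5 m[A→φ6] = [141120, 84672]
r5 m[A→φ8] = [112896, 190512]
r5 m[L→φ1] = [36, 20]
r5 m[L→φ3] = [18816, 16128]
r5 m[L→φ4] = [18816, 20160]
r5 m[K→φ3] = [1, 1]
r5 m[J→φ4] = [1, 1]
r5 m[C→φ5] = [1, 1]
r5 m[D→φ2] = [1, 1]
r6 m[φ0→H] = [1512, 1260]
r6 m[φ0→B] = [1411200, 3048192]
r6 m[φ0→A] = [790272, 592704]
r6 m[φ1→H] = [252, 252]
r6 m[φ1→L] = [592704, 762048]
r6 m[φ2→B] = [6, 7]
r6 m[φ2→D] = [762048, 544320]
r6 m[φ3→L] = [6, 5]
r6 m[φ3→K] = [112896, 112896]
r6 m[φ4→L] = [6, 4]
r6 m[φ4→J] = [80640, 112896]
r6 m[φ5→H] = [8, 5]
r6 m[φ5→C] = [21337344, 10668672]
r6 m[φ6→N] = [762048, 762048]
r6 m[φ6→A] = [4, 9]
r6 m[φ7→H] = [7, 4]
r6 m[φ8→A] = [5, 4]
r6 m[H→φ0] = [14112, 5040]
r6 m[H→φ1] = [84672, 25200]
r6 m[H→φ5] = [2667168, 1270080]
r6 m[H→φ7] = [3048192, 1587600]
r6 m[B→φ0] = [6, 7]
r6 m[B→φ2] = [1411200, 3048192]
r6 m[N→φ6] = [1, 1]
r6 m[A→φ0] = [20, 36]
r6 m[A→φ6] = [3951360, 2370816]
r6 m[A→φ8] = [3161088, 5334336]
r6 m[L→φ1] = [36, 20]
r6 m[L→φ3] = [3556224, 3048192]
r6 m[L→φ4] = [3556224, 3810240]
r6 m[K→φ3] = [1, 1]
r6 m[J→φ4] = [1, 1]
r6 m[C→φ5] = [1, 1]
r6 m[D→φ2] = [1, 1]
r7 m[φ0→H] = [1512, 1260]
r7 m[φ0→B] = [1411200, 3048192]
r7 m[φ0→A] = [790272, 592704]
r7 m[φ1→H] = [252, 252]
r7 m[φ1→L] = [592704, 762048]
r7 m[φ2→B] = [6, 7]
r7 m[φ2→D] = [21337344, 15240960]
r7 m[φ3→L] = [6, 5]
r7 m[φ3→K] = [21337344, 21337344]
r7 m[φ4→L] = [6, 4]
r7 m[φ4→J] = [15240960, 21337344]
r7 m[φ5→H] = [8, 5]
r7 m[φ5→C] = [21337344, 10668672]
r7 m[φ6→N] = [21337344, 21337344]
r7 m[φ6→A] = [4, 9]
r7 m[φ7→H] = [7, 4]
r7 m[φ8→A] = [5, 4]
r7 m[H→φ0] = [14112, 5040]
r7 m[H→φ1] = [84672, 25200]
r7 m[H→φ5] = [2667168, 1270080]
r7 m[H→φ7] = [3048192, 1587600]
r7 m[B→φ0] = [6, 7]
r7 m[B→φ2] = [1411200, 3048192]
r7 m[N→φ6] = [1, 1]
r7 m[A→φ0] = [20, 36]
r7 m[A→φ6] = [3951360, 2370816]
r7 m[A→φ8] = [3161088, 5334336]
r7 m[L→φ1] = [36, 20]
r7 m[L→φ3] = [3556224, 3048192]
r7 m[L→φ4] = [3556224, 3810240]
r7 m[K→φ3] = [1, 1]
r7 m[J→φ4] = [1, 1]
r7 m[C→φ5] = [1, 1]
r7 m[D→φ2] = [1, 1]
r8 m[φ0→H] = [1512, 1260]
r8 m[φ0→B] = [1411200, 3048192]
r8 m[φ0→A] = [790272, 592704]
r8 m[φ1→H] = [252, 252]
r8 m[φ1→L] = [592704, 762048]
r8 m[φ2→B] = [6, 7]
r8 m[φ2→D] = [21337344, 15240960]
r8 m[φ3→L] = [6, 5]
r8 m[φ3→K] = [21337344, 21337344]
r8 m[φ4→L] = [6, 4]
r8 m[φ4→J] = [15240960, 21337344]
r8 m[φ5→H] = [8, 5]
r8 m[φ5→C] = [21337344, 10668672]
r8 m[φ6→N] = [21337344, 21337344]
r8 m[φ6→A] = [4, 9]
r8 m[φ7→H] = [7, 4]
r8 m[φ8→A] = [5, 4]
r8 m[H→φ0] = [14112, 5040]
r8 m[H→φ1] = [84672, 25200]
r8 m[H→φ5] = [2667168, 1270080]
r8 m[H→φ7] = [3048192, 1587600]
r8 m[B→φ0] = [6, 7]
r8 m[B→φ2] = [1411200, 3048192]
r8 m[N→φ6] = [1, 1]
r8 m[A→φ0] = [20, 36]
r8 m[A→φ6] = [3951360, 2370816]
r8 m[A→φ8] = [3161088, 5334336]
r8 m[L→φ1] = [36, 20]
r8 m[L→φ3] = [3556224, 3048192]
r8 m[L→φ4] = [3556224, 3810240]
r8 m[K→φ3] = [1, 1]
r8 m[J→φ4] = [1, 1]
r8 m[C→φ5] = [1, 1]
r8 m[D→φ2] = [1, 1]
fixed point reached at round 8
traceback from H: (H=0, B=1, N=0, A=1, L=0, K=0, J=1, C=0, D=0), score=21337344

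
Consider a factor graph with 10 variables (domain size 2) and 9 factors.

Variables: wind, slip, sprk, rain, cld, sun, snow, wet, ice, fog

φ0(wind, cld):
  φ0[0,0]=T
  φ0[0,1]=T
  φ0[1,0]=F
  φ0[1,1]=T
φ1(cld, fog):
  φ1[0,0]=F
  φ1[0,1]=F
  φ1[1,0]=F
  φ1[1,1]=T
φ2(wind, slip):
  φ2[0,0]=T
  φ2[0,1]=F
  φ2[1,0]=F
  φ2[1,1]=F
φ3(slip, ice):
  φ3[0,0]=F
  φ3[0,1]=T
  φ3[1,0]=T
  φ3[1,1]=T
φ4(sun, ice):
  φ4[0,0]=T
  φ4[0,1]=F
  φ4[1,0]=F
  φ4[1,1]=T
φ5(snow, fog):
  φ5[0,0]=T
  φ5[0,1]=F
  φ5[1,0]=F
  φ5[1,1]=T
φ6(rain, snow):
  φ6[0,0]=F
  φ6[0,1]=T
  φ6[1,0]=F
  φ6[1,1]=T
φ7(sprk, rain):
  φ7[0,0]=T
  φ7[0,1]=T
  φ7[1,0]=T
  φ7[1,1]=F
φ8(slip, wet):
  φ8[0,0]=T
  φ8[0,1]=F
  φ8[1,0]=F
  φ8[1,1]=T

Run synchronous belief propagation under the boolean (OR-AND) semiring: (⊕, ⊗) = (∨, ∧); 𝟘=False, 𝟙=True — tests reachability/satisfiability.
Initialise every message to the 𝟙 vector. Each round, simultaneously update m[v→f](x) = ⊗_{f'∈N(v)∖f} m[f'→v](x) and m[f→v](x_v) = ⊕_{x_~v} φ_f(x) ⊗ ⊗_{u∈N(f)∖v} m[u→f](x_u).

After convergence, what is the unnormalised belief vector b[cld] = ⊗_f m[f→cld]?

init: all messages = 𝟙 over 2 values
r1 m[φ0→wind] = [T, T]
r1 m[φ0→cld] = [T, T]
r1 m[φ1→cld] = [F, T]
r1 m[φ1→fog] = [F, T]
r1 m[φ2→wind] = [T, F]
r1 m[φ2→slip] = [T, F]
r1 m[φ3→slip] = [T, T]
r1 m[φ3→ice] = [T, T]
r1 m[φ4→sun] = [T, T]
r1 m[φ4→ice] = [T, T]
r1 m[φ5→snow] = [T, T]
r1 m[φ5→fog] = [T, T]
r1 m[φ6→rain] = [T, T]
r1 m[φ6→snow] = [F, T]
r1 m[φ7→sprk] = [T, T]
r1 m[φ7→rain] = [T, T]
r1 m[φ8→slip] = [T, T]
r1 m[φ8→wet] = [T, T]
r1 m[wind→φ0] = [T, T]
r1 m[wind→φ2] = [T, T]
r1 m[slip→φ2] = [T, T]
r1 m[slip→φ3] = [T, T]
r1 m[slip→φ8] = [T, T]
r1 m[sprk→φ7] = [T, T]
r1 m[rain→φ6] = [T, T]
r1 m[rain→φ7] = [T, T]
r1 m[cld→φ0] = [T, T]
r1 m[cld→φ1] = [T, T]
r1 m[sun→φ4] = [T, T]
r1 m[snow→φ5] = [T, T]
r1 m[snow→φ6] = [T, T]
r1 m[wet→φ8] = [T, T]
r1 m[ice→φ3] = [T, T]
r1 m[ice→φ4] = [T, T]
r1 m[fog→φ1] = [T, T]
r1 m[fog→φ5] = [T, T]
r2 m[φ0→wind] = [T, T]
r2 m[φ0→cld] = [T, T]
r2 m[φ1→cld] = [F, T]
r2 m[φ1→fog] = [F, T]
r2 m[φ2→wind] = [T, F]
r2 m[φ2→slip] = [T, F]
r2 m[φ3→slip] = [T, T]
r2 m[φ3→ice] = [T, T]
r2 m[φ4→sun] = [T, T]
r2 m[φ4→ice] = [T, T]
r2 m[φ5→snow] = [T, T]
r2 m[φ5→fog] = [T, T]
r2 m[φ6→rain] = [T, T]
r2 m[φ6→snow] = [F, T]
r2 m[φ7→sprk] = [T, T]
r2 m[φ7→rain] = [T, T]
r2 m[φ8→slip] = [T, T]
r2 m[φ8→wet] = [T, T]
r2 m[wind→φ0] = [T, F]
r2 m[wind→φ2] = [T, T]
r2 m[slip→φ2] = [T, T]
r2 m[slip→φ3] = [T, F]
r2 m[slip→φ8] = [T, F]
r2 m[sprk→φ7] = [T, T]
r2 m[rain→φ6] = [T, T]
r2 m[rain→φ7] = [T, T]
r2 m[cld→φ0] = [F, T]
r2 m[cld→φ1] = [T, T]
r2 m[sun→φ4] = [T, T]
r2 m[snow→φ5] = [F, T]
r2 m[snow→φ6] = [T, T]
r2 m[wet→φ8] = [T, T]
r2 m[ice→φ3] = [T, T]
r2 m[ice→φ4] = [T, T]
r2 m[fog→φ1] = [T, T]
r2 m[fog→φ5] = [F, T]
r3 m[φ0→wind] = [T, T]
r3 m[φ0→cld] = [T, T]
r3 m[φ1→cld] = [F, T]
r3 m[φ1→fog] = [F, T]
r3 m[φ2→wind] = [T, F]
r3 m[φ2→slip] = [T, F]
r3 m[φ3→slip] = [T, T]
r3 m[φ3→ice] = [F, T]
r3 m[φ4→sun] = [T, T]
r3 m[φ4→ice] = [T, T]
r3 m[φ5→snow] = [F, T]
r3 m[φ5→fog] = [F, T]
r3 m[φ6→rain] = [T, T]
r3 m[φ6→snow] = [F, T]
r3 m[φ7→sprk] = [T, T]
r3 m[φ7→rain] = [T, T]
r3 m[φ8→slip] = [T, T]
r3 m[φ8→wet] = [T, F]
r3 m[wind→φ0] = [T, F]
r3 m[wind→φ2] = [T, T]
r3 m[slip→φ2] = [T, T]
r3 m[slip→φ3] = [T, F]
r3 m[slip→φ8] = [T, F]
r3 m[sprk→φ7] = [T, T]
r3 m[rain→φ6] = [T, T]
r3 m[rain→φ7] = [T, T]
r3 m[cld→φ0] = [F, T]
r3 m[cld→φ1] = [T, T]
r3 m[sun→φ4] = [T, T]
r3 m[snow→φ5] = [F, T]
r3 m[snow→φ6] = [T, T]
r3 m[wet→φ8] = [T, T]
r3 m[ice→φ3] = [T, T]
r3 m[ice→φ4] = [T, T]
r3 m[fog→φ1] = [T, T]
r3 m[fog→φ5] = [F, T]
r4 m[φ0→wind] = [T, T]
r4 m[φ0→cld] = [T, T]
r4 m[φ1→cld] = [F, T]
r4 m[φ1→fog] = [F, T]
r4 m[φ2→wind] = [T, F]
r4 m[φ2→slip] = [T, F]
r4 m[φ3→slip] = [T, T]
r4 m[φ3→ice] = [F, T]
r4 m[φ4→sun] = [T, T]
r4 m[φ4→ice] = [T, T]
r4 m[φ5→snow] = [F, T]
r4 m[φ5→fog] = [F, T]
r4 m[φ6→rain] = [T, T]
r4 m[φ6→snow] = [F, T]
r4 m[φ7→sprk] = [T, T]
r4 m[φ7→rain] = [T, T]
r4 m[φ8→slip] = [T, T]
r4 m[φ8→wet] = [T, F]
r4 m[wind→φ0] = [T, F]
r4 m[wind→φ2] = [T, T]
r4 m[slip→φ2] = [T, T]
r4 m[slip→φ3] = [T, F]
r4 m[slip→φ8] = [T, F]
r4 m[sprk→φ7] = [T, T]
r4 m[rain→φ6] = [T, T]
r4 m[rain→φ7] = [T, T]
r4 m[cld→φ0] = [F, T]
r4 m[cld→φ1] = [T, T]
r4 m[sun→φ4] = [T, T]
r4 m[snow→φ5] = [F, T]
r4 m[snow→φ6] = [F, T]
r4 m[wet→φ8] = [T, T]
r4 m[ice→φ3] = [T, T]
r4 m[ice→φ4] = [F, T]
r4 m[fog→φ1] = [F, T]
r4 m[fog→φ5] = [F, T]
r5 m[φ0→wind] = [T, T]
r5 m[φ0→cld] = [T, T]
r5 m[φ1→cld] = [F, T]
r5 m[φ1→fog] = [F, T]
r5 m[φ2→wind] = [T, F]
r5 m[φ2→slip] = [T, F]
r5 m[φ3→slip] = [T, T]
r5 m[φ3→ice] = [F, T]
r5 m[φ4→sun] = [F, T]
r5 m[φ4→ice] = [T, T]
r5 m[φ5→snow] = [F, T]
r5 m[φ5→fog] = [F, T]
r5 m[φ6→rain] = [T, T]
r5 m[φ6→snow] = [F, T]
r5 m[φ7→sprk] = [T, T]
r5 m[φ7→rain] = [T, T]
r5 m[φ8→slip] = [T, T]
r5 m[φ8→wet] = [T, F]
r5 m[wind→φ0] = [T, F]
r5 m[wind→φ2] = [T, T]
r5 m[slip→φ2] = [T, T]
r5 m[slip→φ3] = [T, F]
r5 m[slip→φ8] = [T, F]
r5 m[sprk→φ7] = [T, T]
r5 m[rain→φ6] = [T, T]
r5 m[rain→φ7] = [T, T]
r5 m[cld→φ0] = [F, T]
r5 m[cld→φ1] = [T, T]
r5 m[sun→φ4] = [T, T]
r5 m[snow→φ5] = [F, T]
r5 m[snow→φ6] = [F, T]
r5 m[wet→φ8] = [T, T]
r5 m[ice→φ3] = [T, T]
r5 m[ice→φ4] = [F, T]
r5 m[fog→φ1] = [F, T]
r5 m[fog→φ5] = [F, T]
r6 m[φ0→wind] = [T, T]
r6 m[φ0→cld] = [T, T]
r6 m[φ1→cld] = [F, T]
r6 m[φ1→fog] = [F, T]
r6 m[φ2→wind] = [T, F]
r6 m[φ2→slip] = [T, F]
r6 m[φ3→slip] = [T, T]
r6 m[φ3→ice] = [F, T]
r6 m[φ4→sun] = [F, T]
r6 m[φ4→ice] = [T, T]
r6 m[φ5→snow] = [F, T]
r6 m[φ5→fog] = [F, T]
r6 m[φ6→rain] = [T, T]
r6 m[φ6→snow] = [F, T]
r6 m[φ7→sprk] = [T, T]
r6 m[φ7→rain] = [T, T]
r6 m[φ8→slip] = [T, T]
r6 m[φ8→wet] = [T, F]
r6 m[wind→φ0] = [T, F]
r6 m[wind→φ2] = [T, T]
r6 m[slip→φ2] = [T, T]
r6 m[slip→φ3] = [T, F]
r6 m[slip→φ8] = [T, F]
r6 m[sprk→φ7] = [T, T]
r6 m[rain→φ6] = [T, T]
r6 m[rain→φ7] = [T, T]
r6 m[cld→φ0] = [F, T]
r6 m[cld→φ1] = [T, T]
r6 m[sun→φ4] = [T, T]
r6 m[snow→φ5] = [F, T]
r6 m[snow→φ6] = [F, T]
r6 m[wet→φ8] = [T, T]
r6 m[ice→φ3] = [T, T]
r6 m[ice→φ4] = [F, T]
r6 m[fog→φ1] = [F, T]
r6 m[fog→φ5] = [F, T]
fixed point reached at round 6
b[cld] = ⊗ incoming = [F, T]

b[cld] = [F, T]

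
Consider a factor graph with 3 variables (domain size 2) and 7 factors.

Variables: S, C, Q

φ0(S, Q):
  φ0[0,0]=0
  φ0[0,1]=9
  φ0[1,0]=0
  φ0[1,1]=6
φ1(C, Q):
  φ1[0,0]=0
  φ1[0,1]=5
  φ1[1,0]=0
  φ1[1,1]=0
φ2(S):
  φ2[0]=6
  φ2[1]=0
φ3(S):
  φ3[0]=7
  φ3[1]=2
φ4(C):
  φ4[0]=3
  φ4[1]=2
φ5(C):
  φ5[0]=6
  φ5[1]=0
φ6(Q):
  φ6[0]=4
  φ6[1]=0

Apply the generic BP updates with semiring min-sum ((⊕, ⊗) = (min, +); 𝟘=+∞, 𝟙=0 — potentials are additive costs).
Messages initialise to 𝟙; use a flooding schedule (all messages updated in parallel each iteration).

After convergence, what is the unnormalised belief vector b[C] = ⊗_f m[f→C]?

init: all messages = 𝟙 over 2 values
r1 m[φ0→S] = [0, 0]
r1 m[φ0→Q] = [0, 6]
r1 m[φ1→C] = [0, 0]
r1 m[φ1→Q] = [0, 0]
r1 m[φ2→S] = [6, 0]
r1 m[φ3→S] = [7, 2]
r1 m[φ4→C] = [3, 2]
r1 m[φ5→C] = [6, 0]
r1 m[φ6→Q] = [4, 0]
r1 m[S→φ0] = [0, 0]
r1 m[S→φ2] = [0, 0]
r1 m[S→φ3] = [0, 0]
r1 m[C→φ1] = [0, 0]
r1 m[C→φ4] = [0, 0]
r1 m[C→φ5] = [0, 0]
r1 m[Q→φ0] = [0, 0]
r1 m[Q→φ1] = [0, 0]
r1 m[Q→φ6] = [0, 0]
r2 m[φ0→S] = [0, 0]
r2 m[φ0→Q] = [0, 6]
r2 m[φ1→C] = [0, 0]
r2 m[φ1→Q] = [0, 0]
r2 m[φ2→S] = [6, 0]
r2 m[φ3→S] = [7, 2]
r2 m[φ4→C] = [3, 2]
r2 m[φ5→C] = [6, 0]
r2 m[φ6→Q] = [4, 0]
r2 m[S→φ0] = [13, 2]
r2 m[S→φ2] = [7, 2]
r2 m[S→φ3] = [6, 0]
r2 m[C→φ1] = [9, 2]
r2 m[C→φ4] = [6, 0]
r2 m[C→φ5] = [3, 2]
r2 m[Q→φ0] = [4, 0]
r2 m[Q→φ1] = [4, 6]
r2 m[Q→φ6] = [0, 6]
r3 m[φ0→S] = [4, 4]
r3 m[φ0→Q] = [2, 8]
r3 m[φ1→C] = [4, 4]
r3 m[φ1→Q] = [2, 2]
r3 m[φ2→S] = [6, 0]
r3 m[φ3→S] = [7, 2]
r3 m[φ4→C] = [3, 2]
r3 m[φ5→C] = [6, 0]
r3 m[φ6→Q] = [4, 0]
r3 m[S→φ0] = [13, 2]
r3 m[S→φ2] = [7, 2]
r3 m[S→φ3] = [6, 0]
r3 m[C→φ1] = [9, 2]
r3 m[C→φ4] = [6, 0]
r3 m[C→φ5] = [3, 2]
r3 m[Q→φ0] = [4, 0]
r3 m[Q→φ1] = [4, 6]
r3 m[Q→φ6] = [0, 6]
r4 m[φ0→S] = [4, 4]
r4 m[φ0→Q] = [2, 8]
r4 m[φ1→C] = [4, 4]
r4 m[φ1→Q] = [2, 2]
r4 m[φ2→S] = [6, 0]
r4 m[φ3→S] = [7, 2]
r4 m[φ4→C] = [3, 2]
r4 m[φ5→C] = [6, 0]
r4 m[φ6→Q] = [4, 0]
r4 m[S→φ0] = [13, 2]
r4 m[S→φ2] = [11, 6]
r4 m[S→φ3] = [10, 4]
r4 m[C→φ1] = [9, 2]
r4 m[C→φ4] = [10, 4]
r4 m[C→φ5] = [7, 6]
r4 m[Q→φ0] = [6, 2]
r4 m[Q→φ1] = [6, 8]
r4 m[Q→φ6] = [4, 10]
r5 m[φ0→S] = [6, 6]
r5 m[φ0→Q] = [2, 8]
r5 m[φ1→C] = [6, 6]
r5 m[φ1→Q] = [2, 2]
r5 m[φ2→S] = [6, 0]
r5 m[φ3→S] = [7, 2]
r5 m[φ4→C] = [3, 2]
r5 m[φ5→C] = [6, 0]
r5 m[φ6→Q] = [4, 0]
r5 m[S→φ0] = [13, 2]
r5 m[S→φ2] = [11, 6]
r5 m[S→φ3] = [10, 4]
r5 m[C→φ1] = [9, 2]
r5 m[C→φ4] = [10, 4]
r5 m[C→φ5] = [7, 6]
r5 m[Q→φ0] = [6, 2]
r5 m[Q→φ1] = [6, 8]
r5 m[Q→φ6] = [4, 10]
r6 m[φ0→S] = [6, 6]
r6 m[φ0→Q] = [2, 8]
r6 m[φ1→C] = [6, 6]
r6 m[φ1→Q] = [2, 2]
r6 m[φ2→S] = [6, 0]
r6 m[φ3→S] = [7, 2]
r6 m[φ4→C] = [3, 2]
r6 m[φ5→C] = [6, 0]
r6 m[φ6→Q] = [4, 0]
r6 m[S→φ0] = [13, 2]
r6 m[S→φ2] = [13, 8]
r6 m[S→φ3] = [12, 6]
r6 m[C→φ1] = [9, 2]
r6 m[C→φ4] = [12, 6]
r6 m[C→φ5] = [9, 8]
r6 m[Q→φ0] = [6, 2]
r6 m[Q→φ1] = [6, 8]
r6 m[Q→φ6] = [4, 10]
r7 m[φ0→S] = [6, 6]
r7 m[φ0→Q] = [2, 8]
r7 m[φ1→C] = [6, 6]
r7 m[φ1→Q] = [2, 2]
r7 m[φ2→S] = [6, 0]
r7 m[φ3→S] = [7, 2]
r7 m[φ4→C] = [3, 2]
r7 m[φ5→C] = [6, 0]
r7 m[φ6→Q] = [4, 0]
r7 m[S→φ0] = [13, 2]
r7 m[S→φ2] = [13, 8]
r7 m[S→φ3] = [12, 6]
r7 m[C→φ1] = [9, 2]
r7 m[C→φ4] = [12, 6]
r7 m[C→φ5] = [9, 8]
r7 m[Q→φ0] = [6, 2]
r7 m[Q→φ1] = [6, 8]
r7 m[Q→φ6] = [4, 10]
fixed point reached at round 7
b[C] = ⊗ incoming = [15, 8]

b[C] = [15, 8]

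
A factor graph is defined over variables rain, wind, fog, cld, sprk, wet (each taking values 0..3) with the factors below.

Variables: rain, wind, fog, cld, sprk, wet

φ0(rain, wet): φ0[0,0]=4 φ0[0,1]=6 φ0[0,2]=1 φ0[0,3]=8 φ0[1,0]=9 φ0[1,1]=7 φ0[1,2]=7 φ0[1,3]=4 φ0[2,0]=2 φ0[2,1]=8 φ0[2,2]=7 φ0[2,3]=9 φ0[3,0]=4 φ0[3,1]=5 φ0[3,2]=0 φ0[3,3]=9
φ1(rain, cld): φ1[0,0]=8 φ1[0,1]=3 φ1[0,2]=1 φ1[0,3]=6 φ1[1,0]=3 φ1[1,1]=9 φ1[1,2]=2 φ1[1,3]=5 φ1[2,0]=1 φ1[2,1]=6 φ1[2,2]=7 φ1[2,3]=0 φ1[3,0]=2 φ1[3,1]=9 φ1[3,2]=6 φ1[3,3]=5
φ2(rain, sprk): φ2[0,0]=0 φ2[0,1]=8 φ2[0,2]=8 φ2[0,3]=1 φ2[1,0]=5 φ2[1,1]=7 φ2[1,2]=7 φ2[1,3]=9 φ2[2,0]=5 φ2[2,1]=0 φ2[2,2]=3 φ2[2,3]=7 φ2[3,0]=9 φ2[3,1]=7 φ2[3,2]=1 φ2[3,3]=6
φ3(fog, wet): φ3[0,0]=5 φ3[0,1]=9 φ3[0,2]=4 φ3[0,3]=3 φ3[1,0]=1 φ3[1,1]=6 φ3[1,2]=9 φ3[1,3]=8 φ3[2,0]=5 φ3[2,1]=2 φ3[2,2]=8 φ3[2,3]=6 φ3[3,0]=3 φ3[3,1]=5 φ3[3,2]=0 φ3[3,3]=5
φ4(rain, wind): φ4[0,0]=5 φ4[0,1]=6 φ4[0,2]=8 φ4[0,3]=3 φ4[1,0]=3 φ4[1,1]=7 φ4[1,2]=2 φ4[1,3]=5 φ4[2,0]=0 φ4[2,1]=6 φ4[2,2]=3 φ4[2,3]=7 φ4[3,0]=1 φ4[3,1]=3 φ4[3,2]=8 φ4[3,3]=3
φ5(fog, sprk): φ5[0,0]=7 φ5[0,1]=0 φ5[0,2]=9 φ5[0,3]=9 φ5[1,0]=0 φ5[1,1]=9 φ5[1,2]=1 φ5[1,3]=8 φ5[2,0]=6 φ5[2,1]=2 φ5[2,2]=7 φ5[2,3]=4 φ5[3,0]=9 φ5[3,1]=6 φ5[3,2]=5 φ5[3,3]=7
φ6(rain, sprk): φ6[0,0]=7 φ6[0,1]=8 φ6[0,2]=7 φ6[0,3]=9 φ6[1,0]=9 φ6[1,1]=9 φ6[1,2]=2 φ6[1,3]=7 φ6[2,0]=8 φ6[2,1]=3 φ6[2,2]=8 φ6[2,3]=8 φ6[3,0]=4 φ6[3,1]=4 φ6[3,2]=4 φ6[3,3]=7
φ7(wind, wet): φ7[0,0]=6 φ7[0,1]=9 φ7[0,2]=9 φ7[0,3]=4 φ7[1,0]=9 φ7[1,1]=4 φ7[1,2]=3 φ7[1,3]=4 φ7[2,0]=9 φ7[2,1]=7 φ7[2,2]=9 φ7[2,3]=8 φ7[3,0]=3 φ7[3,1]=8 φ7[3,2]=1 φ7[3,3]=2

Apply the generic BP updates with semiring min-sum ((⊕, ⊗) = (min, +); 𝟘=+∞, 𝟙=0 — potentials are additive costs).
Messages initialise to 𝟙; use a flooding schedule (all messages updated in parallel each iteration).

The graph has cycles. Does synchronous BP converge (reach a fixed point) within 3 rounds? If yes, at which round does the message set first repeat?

NOT CONVERGED within 3 rounds

init: all messages = 𝟙 over 4 values
r1 m[φ0→rain] = [1, 4, 2, 0]
r1 m[φ0→wet] = [2, 5, 0, 4]
r1 m[φ1→rain] = [1, 2, 0, 2]
r1 m[φ1→cld] = [1, 3, 1, 0]
r1 m[φ2→rain] = [0, 5, 0, 1]
r1 m[φ2→sprk] = [0, 0, 1, 1]
r1 m[φ3→fog] = [3, 1, 2, 0]
r1 m[φ3→wet] = [1, 2, 0, 3]
r1 m[φ4→rain] = [3, 2, 0, 1]
r1 m[φ4→wind] = [0, 3, 2, 3]
r1 m[φ5→fog] = [0, 0, 2, 5]
r1 m[φ5→sprk] = [0, 0, 1, 4]
r1 m[φ6→rain] = [7, 2, 3, 4]
r1 m[φ6→sprk] = [4, 3, 2, 7]
r1 m[φ7→wind] = [4, 3, 7, 1]
r1 m[φ7→wet] = [3, 4, 1, 2]
r1 m[rain→φ0] = [0, 0, 0, 0]
r1 m[rain→φ1] = [0, 0, 0, 0]
r1 m[rain→φ2] = [0, 0, 0, 0]
r1 m[rain→φ4] = [0, 0, 0, 0]
r1 m[rain→φ6] = [0, 0, 0, 0]
r1 m[wind→φ4] = [0, 0, 0, 0]
r1 m[wind→φ7] = [0, 0, 0, 0]
r1 m[fog→φ3] = [0, 0, 0, 0]
r1 m[fog→φ5] = [0, 0, 0, 0]
r1 m[cld→φ1] = [0, 0, 0, 0]
r1 m[sprk→φ2] = [0, 0, 0, 0]
r1 m[sprk→φ5] = [0, 0, 0, 0]
r1 m[sprk→φ6] = [0, 0, 0, 0]
r1 m[wet→φ0] = [0, 0, 0, 0]
r1 m[wet→φ3] = [0, 0, 0, 0]
r1 m[wet→φ7] = [0, 0, 0, 0]
r2 m[φ0→rain] = [1, 4, 2, 0]
r2 m[φ0→wet] = [2, 5, 0, 4]
r2 m[φ1→rain] = [1, 2, 0, 2]
r2 m[φ1→cld] = [1, 3, 1, 0]
r2 m[φ2→rain] = [0, 5, 0, 1]
r2 m[φ2→sprk] = [0, 0, 1, 1]
r2 m[φ3→fog] = [3, 1, 2, 0]
r2 m[φ3→wet] = [1, 2, 0, 3]
r2 m[φ4→rain] = [3, 2, 0, 1]
r2 m[φ4→wind] = [0, 3, 2, 3]
r2 m[φ5→fog] = [0, 0, 2, 5]
r2 m[φ5→sprk] = [0, 0, 1, 4]
r2 m[φ6→rain] = [7, 2, 3, 4]
r2 m[φ6→sprk] = [4, 3, 2, 7]
r2 m[φ7→wind] = [4, 3, 7, 1]
r2 m[φ7→wet] = [3, 4, 1, 2]
r2 m[rain→φ0] = [11, 11, 3, 8]
r2 m[rain→φ1] = [11, 13, 5, 6]
r2 m[rain→φ2] = [12, 10, 5, 7]
r2 m[rain→φ4] = [9, 13, 5, 7]
r2 m[rain→φ6] = [5, 13, 2, 4]
r2 m[wind→φ4] = [4, 3, 7, 1]
r2 m[wind→φ7] = [0, 3, 2, 3]
r2 m[fog→φ3] = [0, 0, 2, 5]
r2 m[fog→φ5] = [3, 1, 2, 0]
r2 m[cld→φ1] = [0, 0, 0, 0]
r2 m[sprk→φ2] = [4, 3, 3, 11]
r2 m[sprk→φ5] = [4, 3, 3, 8]
r2 m[sprk→φ6] = [0, 0, 2, 5]
r2 m[wet→φ0] = [4, 6, 1, 5]
r2 m[wet→φ3] = [5, 9, 1, 6]
r2 m[wet→φ7] = [3, 7, 0, 7]
r3 m[φ0→rain] = [2, 8, 6, 1]
r3 m[φ0→wet] = [5, 11, 8, 12]
r3 m[φ1→rain] = [1, 2, 0, 2]
r3 m[φ1→cld] = [6, 11, 12, 5]
r3 m[φ2→rain] = [4, 9, 3, 4]
r3 m[φ2→sprk] = [10, 5, 8, 12]
r3 m[φ3→fog] = [5, 6, 9, 1]
r3 m[φ3→wet] = [1, 4, 4, 3]
r3 m[φ4→rain] = [4, 6, 4, 4]
r3 m[φ4→wind] = [5, 10, 8, 10]
r3 m[φ5→fog] = [3, 4, 5, 8]
r3 m[φ5→sprk] = [1, 3, 2, 6]
r3 m[φ6→rain] = [7, 4, 3, 4]
r3 m[φ6→sprk] = [8, 5, 8, 10]
r3 m[φ7→wind] = [9, 3, 9, 1]
r3 m[φ7→wet] = [6, 7, 4, 4]
r3 m[rain→φ0] = [11, 11, 3, 8]
r3 m[rain→φ1] = [11, 13, 5, 6]
r3 m[rain→φ2] = [12, 10, 5, 7]
r3 m[rain→φ4] = [9, 13, 5, 7]
r3 m[rain→φ6] = [5, 13, 2, 4]
r3 m[wind→φ4] = [4, 3, 7, 1]
r3 m[wind→φ7] = [0, 3, 2, 3]
r3 m[fog→φ3] = [0, 0, 2, 5]
r3 m[fog→φ5] = [3, 1, 2, 0]
r3 m[cld→φ1] = [0, 0, 0, 0]
r3 m[sprk→φ2] = [4, 3, 3, 11]
r3 m[sprk→φ5] = [4, 3, 3, 8]
r3 m[sprk→φ6] = [0, 0, 2, 5]
r3 m[wet→φ0] = [4, 6, 1, 5]
r3 m[wet→φ3] = [5, 9, 1, 6]
r3 m[wet→φ7] = [3, 7, 0, 7]
no fixed point within 3 rounds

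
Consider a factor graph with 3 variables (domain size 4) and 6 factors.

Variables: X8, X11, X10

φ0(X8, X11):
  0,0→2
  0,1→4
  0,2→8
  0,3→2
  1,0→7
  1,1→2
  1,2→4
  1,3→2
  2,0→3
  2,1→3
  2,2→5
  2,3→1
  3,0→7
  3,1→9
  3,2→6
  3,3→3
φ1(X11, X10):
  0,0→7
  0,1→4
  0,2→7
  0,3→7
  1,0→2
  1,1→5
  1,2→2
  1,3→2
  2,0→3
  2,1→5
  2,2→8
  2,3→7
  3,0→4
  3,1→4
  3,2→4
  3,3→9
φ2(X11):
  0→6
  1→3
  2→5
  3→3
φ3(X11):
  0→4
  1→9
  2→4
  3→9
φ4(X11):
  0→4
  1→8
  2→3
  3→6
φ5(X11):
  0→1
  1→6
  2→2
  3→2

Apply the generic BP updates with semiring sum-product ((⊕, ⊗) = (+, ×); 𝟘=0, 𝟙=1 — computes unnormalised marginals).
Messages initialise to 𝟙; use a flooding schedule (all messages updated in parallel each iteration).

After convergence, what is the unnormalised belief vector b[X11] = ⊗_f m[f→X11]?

init: all messages = 𝟙 over 4 values
r1 m[φ0→X8] = [16, 15, 12, 25]
r1 m[φ0→X11] = [19, 18, 23, 8]
r1 m[φ1→X11] = [25, 11, 23, 21]
r1 m[φ1→X10] = [16, 18, 21, 25]
r1 m[φ2→X11] = [6, 3, 5, 3]
r1 m[φ3→X11] = [4, 9, 4, 9]
r1 m[φ4→X11] = [4, 8, 3, 6]
r1 m[φ5→X11] = [1, 6, 2, 2]
r1 m[X8→φ0] = [1, 1, 1, 1]
r1 m[X11→φ0] = [1, 1, 1, 1]
r1 m[X11→φ1] = [1, 1, 1, 1]
r1 m[X11→φ2] = [1, 1, 1, 1]
r1 m[X11→φ3] = [1, 1, 1, 1]
r1 m[X11→φ4] = [1, 1, 1, 1]
r1 m[X11→φ5] = [1, 1, 1, 1]
r1 m[X10→φ1] = [1, 1, 1, 1]
r2 m[φ0→X8] = [16, 15, 12, 25]
r2 m[φ0→X11] = [19, 18, 23, 8]
r2 m[φ1→X11] = [25, 11, 23, 21]
r2 m[φ1→X10] = [16, 18, 21, 25]
r2 m[φ2→X11] = [6, 3, 5, 3]
r2 m[φ3→X11] = [4, 9, 4, 9]
r2 m[φ4→X11] = [4, 8, 3, 6]
r2 m[φ5→X11] = [1, 6, 2, 2]
r2 m[X8→φ0] = [1, 1, 1, 1]
r2 m[X11→φ0] = [2400, 14256, 2760, 6804]
r2 m[X11→φ1] = [1824, 23328, 2760, 2592]
r2 m[X11→φ2] = [7600, 85536, 12696, 18144]
r2 m[X11→φ3] = [11400, 28512, 15870, 6048]
r2 m[X11→φ4] = [11400, 32076, 21160, 9072]
r2 m[X11→φ5] = [45600, 42768, 31740, 27216]
r2 m[X10→φ1] = [1, 1, 1, 1]
r3 m[φ0→X8] = [97512, 69960, 70572, 182076]
r3 m[φ0→X11] = [19, 18, 23, 8]
r3 m[φ1→X11] = [25, 11, 23, 21]
r3 m[φ1→X10] = [78072, 148104, 91872, 102072]
r3 m[φ2→X11] = [6, 3, 5, 3]
r3 m[φ3→X11] = [4, 9, 4, 9]
r3 m[φ4→X11] = [4, 8, 3, 6]
r3 m[φ5→X11] = [1, 6, 2, 2]
r3 m[X8→φ0] = [1, 1, 1, 1]
r3 m[X11→φ0] = [2400, 14256, 2760, 6804]
r3 m[X11→φ1] = [1824, 23328, 2760, 2592]
r3 m[X11→φ2] = [7600, 85536, 12696, 18144]
r3 m[X11→φ3] = [11400, 28512, 15870, 6048]
r3 m[X11→φ4] = [11400, 32076, 21160, 9072]
r3 m[X11→φ5] = [45600, 42768, 31740, 27216]
r3 m[X10→φ1] = [1, 1, 1, 1]
r4 m[φ0→X8] = [97512, 69960, 70572, 182076]
r4 m[φ0→X11] = [19, 18, 23, 8]
r4 m[φ1→X11] = [25, 11, 23, 21]
r4 m[φ1→X10] = [78072, 148104, 91872, 102072]
r4 m[φ2→X11] = [6, 3, 5, 3]
r4 m[φ3→X11] = [4, 9, 4, 9]
r4 m[φ4→X11] = [4, 8, 3, 6]
r4 m[φ5→X11] = [1, 6, 2, 2]
r4 m[X8→φ0] = [1, 1, 1, 1]
r4 m[X11→φ0] = [2400, 14256, 2760, 6804]
r4 m[X11→φ1] = [1824, 23328, 2760, 2592]
r4 m[X11→φ2] = [7600, 85536, 12696, 18144]
r4 m[X11→φ3] = [11400, 28512, 15870, 6048]
r4 m[X11→φ4] = [11400, 32076, 21160, 9072]
r4 m[X11→φ5] = [45600, 42768, 31740, 27216]
r4 m[X10→φ1] = [1, 1, 1, 1]
fixed point reached at round 4
b[X11] = ⊗ incoming = [45600, 256608, 63480, 54432]

b[X11] = [45600, 256608, 63480, 54432]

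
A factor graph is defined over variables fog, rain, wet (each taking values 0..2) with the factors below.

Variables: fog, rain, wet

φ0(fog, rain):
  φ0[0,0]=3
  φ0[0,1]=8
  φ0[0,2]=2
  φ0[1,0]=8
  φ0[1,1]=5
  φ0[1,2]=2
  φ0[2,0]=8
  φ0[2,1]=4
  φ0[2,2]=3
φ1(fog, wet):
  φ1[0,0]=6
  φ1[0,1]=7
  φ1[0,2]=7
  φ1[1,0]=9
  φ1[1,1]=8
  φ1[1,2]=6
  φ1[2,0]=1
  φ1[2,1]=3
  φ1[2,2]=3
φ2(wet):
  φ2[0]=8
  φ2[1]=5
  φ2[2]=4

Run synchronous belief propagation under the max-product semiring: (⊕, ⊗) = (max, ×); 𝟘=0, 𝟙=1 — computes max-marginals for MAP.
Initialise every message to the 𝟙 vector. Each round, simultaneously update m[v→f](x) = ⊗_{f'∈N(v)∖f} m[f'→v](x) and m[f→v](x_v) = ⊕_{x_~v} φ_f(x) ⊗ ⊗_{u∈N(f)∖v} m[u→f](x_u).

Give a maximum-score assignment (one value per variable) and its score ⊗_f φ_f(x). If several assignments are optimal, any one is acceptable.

assignment: (fog=1, rain=0, wet=0); score = 576

init: all messages = 𝟙 over 3 values
r1 m[φ0→fog] = [8, 8, 8]
r1 m[φ0→rain] = [8, 8, 3]
r1 m[φ1→fog] = [7, 9, 3]
r1 m[φ1→wet] = [9, 8, 7]
r1 m[φ2→wet] = [8, 5, 4]
r1 m[fog→φ0] = [1, 1, 1]
r1 m[fog→φ1] = [1, 1, 1]
r1 m[rain→φ0] = [1, 1, 1]
r1 m[wet→φ1] = [1, 1, 1]
r1 m[wet→φ2] = [1, 1, 1]
r2 m[φ0→fog] = [8, 8, 8]
r2 m[φ0→rain] = [8, 8, 3]
r2 m[φ1→fog] = [7, 9, 3]
r2 m[φ1→wet] = [9, 8, 7]
r2 m[φ2→wet] = [8, 5, 4]
r2 m[fog→φ0] = [7, 9, 3]
r2 m[fog→φ1] = [8, 8, 8]
r2 m[rain→φ0] = [1, 1, 1]
r2 m[wet→φ1] = [8, 5, 4]
r2 m[wet→φ2] = [9, 8, 7]
r3 m[φ0→fog] = [8, 8, 8]
r3 m[φ0→rain] = [72, 56, 18]
r3 m[φ1→fog] = [48, 72, 15]
r3 m[φ1→wet] = [72, 64, 56]
r3 m[φ2→wet] = [8, 5, 4]
r3 m[fog→φ0] = [7, 9, 3]
r3 m[fog→φ1] = [8, 8, 8]
r3 m[rain→φ0] = [1, 1, 1]
r3 m[wet→φ1] = [8, 5, 4]
r3 m[wet→φ2] = [9, 8, 7]
r4 m[φ0→fog] = [8, 8, 8]
r4 m[φ0→rain] = [72, 56, 18]
r4 m[φ1→fog] = [48, 72, 15]
r4 m[φ1→wet] = [72, 64, 56]
r4 m[φ2→wet] = [8, 5, 4]
r4 m[fog→φ0] = [48, 72, 15]
r4 m[fog→φ1] = [8, 8, 8]
r4 m[rain→φ0] = [1, 1, 1]
r4 m[wet→φ1] = [8, 5, 4]
r4 m[wet→φ2] = [72, 64, 56]
r5 m[φ0→fog] = [8, 8, 8]
r5 m[φ0→rain] = [576, 384, 144]
r5 m[φ1→fog] = [48, 72, 15]
r5 m[φ1→wet] = [72, 64, 56]
r5 m[φ2→wet] = [8, 5, 4]
r5 m[fog→φ0] = [48, 72, 15]
r5 m[fog→φ1] = [8, 8, 8]
r5 m[rain→φ0] = [1, 1, 1]
r5 m[wet→φ1] = [8, 5, 4]
r5 m[wet→φ2] = [72, 64, 56]
r6 m[φ0→fog] = [8, 8, 8]
r6 m[φ0→rain] = [576, 384, 144]
r6 m[φ1→fog] = [48, 72, 15]
r6 m[φ1→wet] = [72, 64, 56]
r6 m[φ2→wet] = [8, 5, 4]
r6 m[fog→φ0] = [48, 72, 15]
r6 m[fog→φ1] = [8, 8, 8]
r6 m[rain→φ0] = [1, 1, 1]
r6 m[wet→φ1] = [8, 5, 4]
r6 m[wet→φ2] = [72, 64, 56]
fixed point reached at round 6
traceback from fog: (fog=1, rain=0, wet=0), score=576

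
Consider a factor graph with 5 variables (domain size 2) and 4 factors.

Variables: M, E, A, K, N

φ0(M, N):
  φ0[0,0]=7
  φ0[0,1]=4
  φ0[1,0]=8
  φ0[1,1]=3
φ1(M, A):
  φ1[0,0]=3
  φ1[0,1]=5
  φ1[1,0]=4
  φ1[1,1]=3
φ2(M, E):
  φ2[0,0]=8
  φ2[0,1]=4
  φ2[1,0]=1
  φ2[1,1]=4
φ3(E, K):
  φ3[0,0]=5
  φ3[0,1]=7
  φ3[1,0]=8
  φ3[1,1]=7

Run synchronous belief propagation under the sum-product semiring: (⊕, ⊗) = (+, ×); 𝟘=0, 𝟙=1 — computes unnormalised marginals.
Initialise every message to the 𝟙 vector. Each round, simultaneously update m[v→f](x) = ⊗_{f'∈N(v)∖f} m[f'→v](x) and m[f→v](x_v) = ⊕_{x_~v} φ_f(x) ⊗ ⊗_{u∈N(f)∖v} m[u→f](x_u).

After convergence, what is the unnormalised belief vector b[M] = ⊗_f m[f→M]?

b[M] = [13728, 5544]

init: all messages = 𝟙 over 2 values
r1 m[φ0→M] = [11, 11]
r1 m[φ0→N] = [15, 7]
r1 m[φ1→M] = [8, 7]
r1 m[φ1→A] = [7, 8]
r1 m[φ2→M] = [12, 5]
r1 m[φ2→E] = [9, 8]
r1 m[φ3→E] = [12, 15]
r1 m[φ3→K] = [13, 14]
r1 m[M→φ0] = [1, 1]
r1 m[M→φ1] = [1, 1]
r1 m[M→φ2] = [1, 1]
r1 m[E→φ2] = [1, 1]
r1 m[E→φ3] = [1, 1]
r1 m[A→φ1] = [1, 1]
r1 m[K→φ3] = [1, 1]
r1 m[N→φ0] = [1, 1]
r2 m[φ0→M] = [11, 11]
r2 m[φ0→N] = [15, 7]
r2 m[φ1→M] = [8, 7]
r2 m[φ1→A] = [7, 8]
r2 m[φ2→M] = [12, 5]
r2 m[φ2→E] = [9, 8]
r2 m[φ3→E] = [12, 15]
r2 m[φ3→K] = [13, 14]
r2 m[M→φ0] = [96, 35]
r2 m[M→φ1] = [132, 55]
r2 m[M→φ2] = [88, 77]
r2 m[E→φ2] = [12, 15]
r2 m[E→φ3] = [9, 8]
r2 m[A→φ1] = [1, 1]
r2 m[K→φ3] = [1, 1]
r2 m[N→φ0] = [1, 1]
r3 m[φ0→M] = [11, 11]
r3 m[φ0→N] = [952, 489]
r3 m[φ1→M] = [8, 7]
r3 m[φ1→A] = [616, 825]
r3 m[φ2→M] = [156, 72]
r3 m[φ2→E] = [781, 660]
r3 m[φ3→E] = [12, 15]
r3 m[φ3→K] = [109, 119]
r3 m[M→φ0] = [96, 35]
r3 m[M→φ1] = [132, 55]
r3 m[M→φ2] = [88, 77]
r3 m[E→φ2] = [12, 15]
r3 m[E→φ3] = [9, 8]
r3 m[A→φ1] = [1, 1]
r3 m[K→φ3] = [1, 1]
r3 m[N→φ0] = [1, 1]
r4 m[φ0→M] = [11, 11]
r4 m[φ0→N] = [952, 489]
r4 m[φ1→M] = [8, 7]
r4 m[φ1→A] = [616, 825]
r4 m[φ2→M] = [156, 72]
r4 m[φ2→E] = [781, 660]
r4 m[φ3→E] = [12, 15]
r4 m[φ3→K] = [109, 119]
r4 m[M→φ0] = [1248, 504]
r4 m[M→φ1] = [1716, 792]
r4 m[M→φ2] = [88, 77]
r4 m[E→φ2] = [12, 15]
r4 m[E→φ3] = [781, 660]
r4 m[A→φ1] = [1, 1]
r4 m[K→φ3] = [1, 1]
r4 m[N→φ0] = [1, 1]
r5 m[φ0→M] = [11, 11]
r5 m[φ0→N] = [12768, 6504]
r5 m[φ1→M] = [8, 7]
r5 m[φ1→A] = [8316, 10956]
r5 m[φ2→M] = [156, 72]
r5 m[φ2→E] = [781, 660]
r5 m[φ3→E] = [12, 15]
r5 m[φ3→K] = [9185, 10087]
r5 m[M→φ0] = [1248, 504]
r5 m[M→φ1] = [1716, 792]
r5 m[M→φ2] = [88, 77]
r5 m[E→φ2] = [12, 15]
r5 m[E→φ3] = [781, 660]
r5 m[A→φ1] = [1, 1]
r5 m[K→φ3] = [1, 1]
r5 m[N→φ0] = [1, 1]
r6 m[φ0→M] = [11, 11]
r6 m[φ0→N] = [12768, 6504]
r6 m[φ1→M] = [8, 7]
r6 m[φ1→A] = [8316, 10956]
r6 m[φ2→M] = [156, 72]
r6 m[φ2→E] = [781, 660]
r6 m[φ3→E] = [12, 15]
r6 m[φ3→K] = [9185, 10087]
r6 m[M→φ0] = [1248, 504]
r6 m[M→φ1] = [1716, 792]
r6 m[M→φ2] = [88, 77]
r6 m[E→φ2] = [12, 15]
r6 m[E→φ3] = [781, 660]
r6 m[A→φ1] = [1, 1]
r6 m[K→φ3] = [1, 1]
r6 m[N→φ0] = [1, 1]
fixed point reached at round 6
b[M] = ⊗ incoming = [13728, 5544]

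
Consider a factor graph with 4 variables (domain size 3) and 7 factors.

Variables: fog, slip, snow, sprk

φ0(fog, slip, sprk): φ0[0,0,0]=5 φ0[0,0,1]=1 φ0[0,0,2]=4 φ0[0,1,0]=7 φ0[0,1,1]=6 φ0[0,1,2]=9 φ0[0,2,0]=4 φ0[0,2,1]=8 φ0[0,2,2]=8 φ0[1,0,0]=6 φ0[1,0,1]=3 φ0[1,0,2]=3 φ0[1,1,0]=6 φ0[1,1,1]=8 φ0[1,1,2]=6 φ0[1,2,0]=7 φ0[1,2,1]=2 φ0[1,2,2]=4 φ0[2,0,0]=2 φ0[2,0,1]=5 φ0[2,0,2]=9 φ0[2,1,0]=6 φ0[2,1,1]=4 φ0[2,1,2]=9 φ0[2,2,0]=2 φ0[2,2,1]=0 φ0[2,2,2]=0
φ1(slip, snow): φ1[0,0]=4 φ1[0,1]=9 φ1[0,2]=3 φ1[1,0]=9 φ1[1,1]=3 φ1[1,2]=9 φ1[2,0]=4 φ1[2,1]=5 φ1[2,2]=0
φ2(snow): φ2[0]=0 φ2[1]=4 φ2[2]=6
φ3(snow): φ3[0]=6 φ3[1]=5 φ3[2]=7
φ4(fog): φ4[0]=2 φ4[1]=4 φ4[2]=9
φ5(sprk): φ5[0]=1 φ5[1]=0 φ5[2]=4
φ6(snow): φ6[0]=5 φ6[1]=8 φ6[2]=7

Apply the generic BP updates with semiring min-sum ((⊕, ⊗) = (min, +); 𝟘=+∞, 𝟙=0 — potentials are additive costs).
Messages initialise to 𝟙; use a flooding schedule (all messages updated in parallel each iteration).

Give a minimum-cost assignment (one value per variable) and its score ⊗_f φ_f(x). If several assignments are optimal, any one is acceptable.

assignment: (fog=0, slip=0, snow=0, sprk=1); score = 18

init: all messages = 𝟙 over 3 values
r1 m[φ0→fog] = [1, 2, 0]
r1 m[φ0→slip] = [1, 4, 0]
r1 m[φ0→sprk] = [2, 0, 0]
r1 m[φ1→slip] = [3, 3, 0]
r1 m[φ1→snow] = [4, 3, 0]
r1 m[φ2→snow] = [0, 4, 6]
r1 m[φ3→snow] = [6, 5, 7]
r1 m[φ4→fog] = [2, 4, 9]
r1 m[φ5→sprk] = [1, 0, 4]
r1 m[φ6→snow] = [5, 8, 7]
r1 m[fog→φ0] = [0, 0, 0]
r1 m[fog→φ4] = [0, 0, 0]
r1 m[slip→φ0] = [0, 0, 0]
r1 m[slip→φ1] = [0, 0, 0]
r1 m[snow→φ1] = [0, 0, 0]
r1 m[snow→φ2] = [0, 0, 0]
r1 m[snow→φ3] = [0, 0, 0]
r1 m[snow→φ6] = [0, 0, 0]
r1 m[sprk→φ0] = [0, 0, 0]
r1 m[sprk→φ5] = [0, 0, 0]
r2 m[φ0→fog] = [1, 2, 0]
r2 m[φ0→slip] = [1, 4, 0]
r2 m[φ0→sprk] = [2, 0, 0]
r2 m[φ1→slip] = [3, 3, 0]
r2 m[φ1→snow] = [4, 3, 0]
r2 m[φ2→snow] = [0, 4, 6]
r2 m[φ3→snow] = [6, 5, 7]
r2 m[φ4→fog] = [2, 4, 9]
r2 m[φ5→sprk] = [1, 0, 4]
r2 m[φ6→snow] = [5, 8, 7]
r2 m[fog→φ0] = [2, 4, 9]
r2 m[fog→φ4] = [1, 2, 0]
r2 m[slip→φ0] = [3, 3, 0]
r2 m[slip→φ1] = [1, 4, 0]
r2 m[snow→φ1] = [11, 17, 20]
r2 m[snow→φ2] = [15, 16, 14]
r2 m[snow→φ3] = [9, 15, 13]
r2 m[snow→φ6] = [10, 12, 13]
r2 m[sprk→φ0] = [1, 0, 4]
r2 m[sprk→φ5] = [2, 0, 0]
r3 m[φ0→fog] = [4, 2, 0]
r3 m[φ0→slip] = [3, 8, 6]
r3 m[φ0→sprk] = [6, 6, 8]
r3 m[φ1→slip] = [15, 20, 15]
r3 m[φ1→snow] = [4, 5, 0]
r3 m[φ2→snow] = [0, 4, 6]
r3 m[φ3→snow] = [6, 5, 7]
r3 m[φ4→fog] = [2, 4, 9]
r3 m[φ5→sprk] = [1, 0, 4]
r3 m[φ6→snow] = [5, 8, 7]
r3 m[fog→φ0] = [2, 4, 9]
r3 m[fog→φ4] = [1, 2, 0]
r3 m[slip→φ0] = [3, 3, 0]
r3 m[slip→φ1] = [1, 4, 0]
r3 m[snow→φ1] = [11, 17, 20]
r3 m[snow→φ2] = [15, 16, 14]
r3 m[snow→φ3] = [9, 15, 13]
r3 m[snow→φ6] = [10, 12, 13]
r3 m[sprk→φ0] = [1, 0, 4]
r3 m[sprk→φ5] = [2, 0, 0]
r4 m[φ0→fog] = [4, 2, 0]
r4 m[φ0→slip] = [3, 8, 6]
r4 m[φ0→sprk] = [6, 6, 8]
r4 m[φ1→slip] = [15, 20, 15]
r4 m[φ1→snow] = [4, 5, 0]
r4 m[φ2→snow] = [0, 4, 6]
r4 m[φ3→snow] = [6, 5, 7]
r4 m[φ4→fog] = [2, 4, 9]
r4 m[φ5→sprk] = [1, 0, 4]
r4 m[φ6→snow] = [5, 8, 7]
r4 m[fog→φ0] = [2, 4, 9]
r4 m[fog→φ4] = [4, 2, 0]
r4 m[slip→φ0] = [15, 20, 15]
r4 m[slip→φ1] = [3, 8, 6]
r4 m[snow→φ1] = [11, 17, 20]
r4 m[snow→φ2] = [15, 18, 14]
r4 m[snow→φ3] = [9, 17, 13]
r4 m[snow→φ6] = [10, 14, 13]
r4 m[sprk→φ0] = [1, 0, 4]
r4 m[sprk→φ5] = [6, 6, 8]
r5 m[φ0→fog] = [16, 17, 15]
r5 m[φ0→slip] = [3, 8, 6]
r5 m[φ0→sprk] = [21, 18, 21]
r5 m[φ1→slip] = [15, 20, 15]
r5 m[φ1→snow] = [7, 11, 6]
r5 m[φ2→snow] = [0, 4, 6]
r5 m[φ3→snow] = [6, 5, 7]
r5 m[φ4→fog] = [2, 4, 9]
r5 m[φ5→sprk] = [1, 0, 4]
r5 m[φ6→snow] = [5, 8, 7]
r5 m[fog→φ0] = [2, 4, 9]
r5 m[fog→φ4] = [4, 2, 0]
r5 m[slip→φ0] = [15, 20, 15]
r5 m[slip→φ1] = [3, 8, 6]
r5 m[snow→φ1] = [11, 17, 20]
r5 m[snow→φ2] = [15, 18, 14]
r5 m[snow→φ3] = [9, 17, 13]
r5 m[snow→φ6] = [10, 14, 13]
r5 m[sprk→φ0] = [1, 0, 4]
r5 m[sprk→φ5] = [6, 6, 8]
r6 m[φ0→fog] = [16, 17, 15]
r6 m[φ0→slip] = [3, 8, 6]
r6 m[φ0→sprk] = [21, 18, 21]
r6 m[φ1→slip] = [15, 20, 15]
r6 m[φ1→snow] = [7, 11, 6]
r6 m[φ2→snow] = [0, 4, 6]
r6 m[φ3→snow] = [6, 5, 7]
r6 m[φ4→fog] = [2, 4, 9]
r6 m[φ5→sprk] = [1, 0, 4]
r6 m[φ6→snow] = [5, 8, 7]
r6 m[fog→φ0] = [2, 4, 9]
r6 m[fog→φ4] = [16, 17, 15]
r6 m[slip→φ0] = [15, 20, 15]
r6 m[slip→φ1] = [3, 8, 6]
r6 m[snow→φ1] = [11, 17, 20]
r6 m[snow→φ2] = [18, 24, 20]
r6 m[snow→φ3] = [12, 23, 19]
r6 m[snow→φ6] = [13, 20, 19]
r6 m[sprk→φ0] = [1, 0, 4]
r6 m[sprk→φ5] = [21, 18, 21]
r7 m[φ0→fog] = [16, 17, 15]
r7 m[φ0→slip] = [3, 8, 6]
r7 m[φ0→sprk] = [21, 18, 21]
r7 m[φ1→slip] = [15, 20, 15]
r7 m[φ1→snow] = [7, 11, 6]
r7 m[φ2→snow] = [0, 4, 6]
r7 m[φ3→snow] = [6, 5, 7]
r7 m[φ4→fog] = [2, 4, 9]
r7 m[φ5→sprk] = [1, 0, 4]
r7 m[φ6→snow] = [5, 8, 7]
r7 m[fog→φ0] = [2, 4, 9]
r7 m[fog→φ4] = [16, 17, 15]
r7 m[slip→φ0] = [15, 20, 15]
r7 m[slip→φ1] = [3, 8, 6]
r7 m[snow→φ1] = [11, 17, 20]
r7 m[snow→φ2] = [18, 24, 20]
r7 m[snow→φ3] = [12, 23, 19]
r7 m[snow→φ6] = [13, 20, 19]
r7 m[sprk→φ0] = [1, 0, 4]
r7 m[sprk→φ5] = [21, 18, 21]
fixed point reached at round 7
traceback from fog: (fog=0, slip=0, snow=0, sprk=1), score=18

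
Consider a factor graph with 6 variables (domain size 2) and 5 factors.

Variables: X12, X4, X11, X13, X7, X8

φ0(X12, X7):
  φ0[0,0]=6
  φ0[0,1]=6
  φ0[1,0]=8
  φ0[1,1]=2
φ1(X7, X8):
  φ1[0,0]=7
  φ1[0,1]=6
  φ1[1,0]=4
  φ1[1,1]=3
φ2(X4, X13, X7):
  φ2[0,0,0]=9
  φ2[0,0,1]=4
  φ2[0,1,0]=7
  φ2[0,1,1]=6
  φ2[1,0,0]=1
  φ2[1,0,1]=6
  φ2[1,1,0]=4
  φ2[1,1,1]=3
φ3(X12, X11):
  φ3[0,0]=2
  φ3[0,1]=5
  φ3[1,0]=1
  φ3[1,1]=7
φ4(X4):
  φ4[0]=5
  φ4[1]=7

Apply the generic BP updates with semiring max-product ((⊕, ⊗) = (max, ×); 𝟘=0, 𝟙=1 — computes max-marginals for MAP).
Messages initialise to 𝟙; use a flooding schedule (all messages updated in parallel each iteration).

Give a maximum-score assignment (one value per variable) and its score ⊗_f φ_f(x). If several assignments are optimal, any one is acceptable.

assignment: (X12=1, X4=0, X11=1, X13=0, X7=0, X8=0); score = 17640

init: all messages = 𝟙 over 2 values
r1 m[φ0→X12] = [6, 8]
r1 m[φ0→X7] = [8, 6]
r1 m[φ1→X7] = [7, 4]
r1 m[φ1→X8] = [7, 6]
r1 m[φ2→X4] = [9, 6]
r1 m[φ2→X13] = [9, 7]
r1 m[φ2→X7] = [9, 6]
r1 m[φ3→X12] = [5, 7]
r1 m[φ3→X11] = [2, 7]
r1 m[φ4→X4] = [5, 7]
r1 m[X12→φ0] = [1, 1]
r1 m[X12→φ3] = [1, 1]
r1 m[X4→φ2] = [1, 1]
r1 m[X4→φ4] = [1, 1]
r1 m[X11→φ3] = [1, 1]
r1 m[X13→φ2] = [1, 1]
r1 m[X7→φ0] = [1, 1]
r1 m[X7→φ1] = [1, 1]
r1 m[X7→φ2] = [1, 1]
r1 m[X8→φ1] = [1, 1]
r2 m[φ0→X12] = [6, 8]
r2 m[φ0→X7] = [8, 6]
r2 m[φ1→X7] = [7, 4]
r2 m[φ1→X8] = [7, 6]
r2 m[φ2→X4] = [9, 6]
r2 m[φ2→X13] = [9, 7]
r2 m[φ2→X7] = [9, 6]
r2 m[φ3→X12] = [5, 7]
r2 m[φ3→X11] = [2, 7]
r2 m[φ4→X4] = [5, 7]
r2 m[X12→φ0] = [5, 7]
r2 m[X12→φ3] = [6, 8]
r2 m[X4→φ2] = [5, 7]
r2 m[X4→φ4] = [9, 6]
r2 m[X11→φ3] = [1, 1]
r2 m[X13→φ2] = [1, 1]
r2 m[X7→φ0] = [63, 24]
r2 m[X7→φ1] = [72, 36]
r2 m[X7→φ2] = [56, 24]
r2 m[X8→φ1] = [1, 1]
r3 m[φ0→X12] = [378, 504]
r3 m[φ0→X7] = [56, 30]
r3 m[φ1→X7] = [7, 4]
r3 m[φ1→X8] = [504, 432]
r3 m[φ2→X4] = [504, 224]
r3 m[φ2→X13] = [2520, 1960]
r3 m[φ2→X7] = [45, 42]
r3 m[φ3→X12] = [5, 7]
r3 m[φ3→X11] = [12, 56]
r3 m[φ4→X4] = [5, 7]
r3 m[X12→φ0] = [5, 7]
r3 m[X12→φ3] = [6, 8]
r3 m[X4→φ2] = [5, 7]
r3 m[X4→φ4] = [9, 6]
r3 m[X11→φ3] = [1, 1]
r3 m[X13→φ2] = [1, 1]
r3 m[X7→φ0] = [63, 24]
r3 m[X7→φ1] = [72, 36]
r3 m[X7→φ2] = [56, 24]
r3 m[X8→φ1] = [1, 1]
r4 m[φ0→X12] = [378, 504]
r4 m[φ0→X7] = [56, 30]
r4 m[φ1→X7] = [7, 4]
r4 m[φ1→X8] = [504, 432]
r4 m[φ2→X4] = [504, 224]
r4 m[φ2→X13] = [2520, 1960]
r4 m[φ2→X7] = [45, 42]
r4 m[φ3→X12] = [5, 7]
r4 m[φ3→X11] = [12, 56]
r4 m[φ4→X4] = [5, 7]
r4 m[X12→φ0] = [5, 7]
r4 m[X12→φ3] = [378, 504]
r4 m[X4→φ2] = [5, 7]
r4 m[X4→φ4] = [504, 224]
r4 m[X11→φ3] = [1, 1]
r4 m[X13→φ2] = [1, 1]
r4 m[X7→φ0] = [315, 168]
r4 m[X7→φ1] = [2520, 1260]
r4 m[X7→φ2] = [392, 120]
r4 m[X8→φ1] = [1, 1]
r5 m[φ0→X12] = [1890, 2520]
r5 m[φ0→X7] = [56, 30]
r5 m[φ1→X7] = [7, 4]
r5 m[φ1→X8] = [17640, 15120]
r5 m[φ2→X4] = [3528, 1568]
r5 m[φ2→X13] = [17640, 13720]
r5 m[φ2→X7] = [45, 42]
r5 m[φ3→X12] = [5, 7]
r5 m[φ3→X11] = [756, 3528]
r5 m[φ4→X4] = [5, 7]
r5 m[X12→φ0] = [5, 7]
r5 m[X12→φ3] = [378, 504]
r5 m[X4→φ2] = [5, 7]
r5 m[X4→φ4] = [504, 224]
r5 m[X11→φ3] = [1, 1]
r5 m[X13→φ2] = [1, 1]
r5 m[X7→φ0] = [315, 168]
r5 m[X7→φ1] = [2520, 1260]
r5 m[X7→φ2] = [392, 120]
r5 m[X8→φ1] = [1, 1]
r6 m[φ0→X12] = [1890, 2520]
r6 m[φ0→X7] = [56, 30]
r6 m[φ1→X7] = [7, 4]
r6 m[φ1→X8] = [17640, 15120]
r6 m[φ2→X4] = [3528, 1568]
r6 m[φ2→X13] = [17640, 13720]
r6 m[φ2→X7] = [45, 42]
r6 m[φ3→X12] = [5, 7]
r6 m[φ3→X11] = [756, 3528]
r6 m[φ4→X4] = [5, 7]
r6 m[X12→φ0] = [5, 7]
r6 m[X12→φ3] = [1890, 2520]
r6 m[X4→φ2] = [5, 7]
r6 m[X4→φ4] = [3528, 1568]
r6 m[X11→φ3] = [1, 1]
r6 m[X13→φ2] = [1, 1]
r6 m[X7→φ0] = [315, 168]
r6 m[X7→φ1] = [2520, 1260]
r6 m[X7→φ2] = [392, 120]
r6 m[X8→φ1] = [1, 1]
r7 m[φ0→X12] = [1890, 2520]
r7 m[φ0→X7] = [56, 30]
r7 m[φ1→X7] = [7, 4]
r7 m[φ1→X8] = [17640, 15120]
r7 m[φ2→X4] = [3528, 1568]
r7 m[φ2→X13] = [17640, 13720]
r7 m[φ2→X7] = [45, 42]
r7 m[φ3→X12] = [5, 7]
r7 m[φ3→X11] = [3780, 17640]
r7 m[φ4→X4] = [5, 7]
r7 m[X12→φ0] = [5, 7]
r7 m[X12→φ3] = [1890, 2520]
r7 m[X4→φ2] = [5, 7]
r7 m[X4→φ4] = [3528, 1568]
r7 m[X11→φ3] = [1, 1]
r7 m[X13→φ2] = [1, 1]
r7 m[X7→φ0] = [315, 168]
r7 m[X7→φ1] = [2520, 1260]
r7 m[X7→φ2] = [392, 120]
r7 m[X8→φ1] = [1, 1]
r8 m[φ0→X12] = [1890, 2520]
r8 m[φ0→X7] = [56, 30]
r8 m[φ1→X7] = [7, 4]
r8 m[φ1→X8] = [17640, 15120]
r8 m[φ2→X4] = [3528, 1568]
r8 m[φ2→X13] = [17640, 13720]
r8 m[φ2→X7] = [45, 42]
r8 m[φ3→X12] = [5, 7]
r8 m[φ3→X11] = [3780, 17640]
r8 m[φ4→X4] = [5, 7]
r8 m[X12→φ0] = [5, 7]
r8 m[X12→φ3] = [1890, 2520]
r8 m[X4→φ2] = [5, 7]
r8 m[X4→φ4] = [3528, 1568]
r8 m[X11→φ3] = [1, 1]
r8 m[X13→φ2] = [1, 1]
r8 m[X7→φ0] = [315, 168]
r8 m[X7→φ1] = [2520, 1260]
r8 m[X7→φ2] = [392, 120]
r8 m[X8→φ1] = [1, 1]
fixed point reached at round 8
traceback from X12: (X12=1, X4=0, X11=1, X13=0, X7=0, X8=0), score=17640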